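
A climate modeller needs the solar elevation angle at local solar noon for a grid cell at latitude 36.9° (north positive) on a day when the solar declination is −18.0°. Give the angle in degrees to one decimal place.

At local solar noon the hour angle is zero, so the elevation is 90° − |φ − δ| = 90° − |36.9° − (-18.0°)| = 90° − 54.9° = 35.1°.

35.1°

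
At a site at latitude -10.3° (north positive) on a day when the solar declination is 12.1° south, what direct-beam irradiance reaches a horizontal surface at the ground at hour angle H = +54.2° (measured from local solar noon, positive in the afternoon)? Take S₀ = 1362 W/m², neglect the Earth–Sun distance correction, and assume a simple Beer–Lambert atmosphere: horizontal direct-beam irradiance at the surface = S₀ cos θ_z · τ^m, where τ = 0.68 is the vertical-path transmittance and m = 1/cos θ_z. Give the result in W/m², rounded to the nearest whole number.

With φ = -10.3°, δ = -12.1°, H = 54.20°: sin φ sin δ = 0.0375, cos φ cos δ cos H = 0.5627, so cos θ_z = 0.6002.
Air mass m = 1/cos θ_z = 1/0.6002 = 1.666; τ^m = 0.68^1.666 = 0.5260.
Surface direct beam = 1362 × 0.6002 × 0.5260 = 429.99 W/m².

430 W/m²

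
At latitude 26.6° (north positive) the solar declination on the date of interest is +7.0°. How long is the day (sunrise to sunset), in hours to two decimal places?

cos H_s = −tan(26.6°) · tan(7.0°) = -0.0615, so H_s = arccos(-0.0615) = 93.53°.
Day length = 2 H_s / 15° h⁻¹ = 187.06° / 15 = 12.471 h.

12.47 hours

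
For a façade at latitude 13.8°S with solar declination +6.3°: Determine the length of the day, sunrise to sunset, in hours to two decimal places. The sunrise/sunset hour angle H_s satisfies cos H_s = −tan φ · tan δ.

11.79 hours

The sunset hour angle satisfies cos H_s = −tan φ tan δ = 0.0271, giving H_s = 88.45°.
Day length = 2 H_s / 15° h⁻¹ = 176.90° / 15 = 11.793 h.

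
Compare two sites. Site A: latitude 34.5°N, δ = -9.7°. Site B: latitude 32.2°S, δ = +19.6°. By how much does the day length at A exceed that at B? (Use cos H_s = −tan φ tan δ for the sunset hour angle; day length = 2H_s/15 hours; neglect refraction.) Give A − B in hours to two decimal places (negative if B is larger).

A: H_s = arccos(−tan 34.5° · tan -9.7°) = 83.25°, so 2H_s/15 = 11.1000 h.
B: H_s = arccos(−tan -32.2° · tan 19.6°) = 77.04°, so 2H_s/15 = 10.2720 h.
A − B = 11.1000 − 10.2720 = 0.8280 h.

+0.83 h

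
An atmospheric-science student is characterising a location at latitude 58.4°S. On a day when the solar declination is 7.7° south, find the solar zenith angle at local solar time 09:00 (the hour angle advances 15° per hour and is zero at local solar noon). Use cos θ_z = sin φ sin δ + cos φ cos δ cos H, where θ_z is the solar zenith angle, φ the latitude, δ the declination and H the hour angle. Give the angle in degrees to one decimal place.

61.2°

Hour angle H = 15° × (9 − 12) = -45.00°.
cos θ_z = sin φ sin δ + cos φ cos δ cos H = (-0.8517)(-0.1340) + (0.5240)(0.9910)(0.7071) = 0.4813.
θ_z = arccos(0.4813) = 61.23°.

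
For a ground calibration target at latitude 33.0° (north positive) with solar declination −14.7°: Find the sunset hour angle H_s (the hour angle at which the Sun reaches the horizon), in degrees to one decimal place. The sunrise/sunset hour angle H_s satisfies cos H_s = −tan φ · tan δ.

−tan φ tan δ = −(0.6494)(-0.2623) = 0.1703; H_s = arccos(0.1703) = 80.19°.

80.2°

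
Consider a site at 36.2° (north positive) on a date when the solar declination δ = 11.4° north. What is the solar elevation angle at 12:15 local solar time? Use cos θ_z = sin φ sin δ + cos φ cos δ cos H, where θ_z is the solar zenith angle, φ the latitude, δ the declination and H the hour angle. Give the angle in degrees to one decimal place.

65.0°

Hour angle H = 15° × (12.25 − 12) = 3.75°.
With φ = 36.2°, δ = 11.4°, H = 3.75°: sin φ sin δ = 0.1167, cos φ cos δ cos H = 0.7893, so cos θ_z = 0.9060.
θ_z = arccos(0.9060) = 25.04°, so the elevation is 90° − 25.04° = 64.96°.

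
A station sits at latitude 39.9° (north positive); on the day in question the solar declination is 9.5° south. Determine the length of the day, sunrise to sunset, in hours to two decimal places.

The sunset hour angle satisfies cos H_s = −tan φ tan δ = 0.1399, giving H_s = 81.96°.
Day length = 2 H_s / 15° h⁻¹ = 163.92° / 15 = 10.928 h.

10.93 hours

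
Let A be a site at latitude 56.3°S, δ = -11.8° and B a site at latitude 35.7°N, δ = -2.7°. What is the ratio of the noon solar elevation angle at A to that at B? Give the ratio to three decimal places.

A: 90° − |-56.3 − (-11.8)| = 45.50°.
B: 90° − |35.7 − (-2.7)| = 51.60°.
Ratio A/B = 45.5000 / 51.6000 = 0.8818.

0.882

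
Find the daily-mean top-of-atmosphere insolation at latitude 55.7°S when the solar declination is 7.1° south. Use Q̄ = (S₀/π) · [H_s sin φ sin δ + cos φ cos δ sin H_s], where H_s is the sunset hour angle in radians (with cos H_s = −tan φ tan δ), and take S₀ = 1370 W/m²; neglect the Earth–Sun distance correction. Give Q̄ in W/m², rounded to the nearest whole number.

318 W/m²

−tan φ tan δ = −(-1.4659)(-0.1246) = -0.1827; H_s = arccos(-0.1827) = 100.53°. In radians, H_s = 1.7546.
H_s sin φ sin δ = 1.7546 × -0.8261 × -0.1236 = 0.1792.
cos φ cos δ sin H_s = 0.5635 × 0.9923 × 0.9832 = 0.5498.
Q̄ = (1370/π) × (0.1792 + 0.5498) = 436.08 × 0.7290 = 317.90 W/m².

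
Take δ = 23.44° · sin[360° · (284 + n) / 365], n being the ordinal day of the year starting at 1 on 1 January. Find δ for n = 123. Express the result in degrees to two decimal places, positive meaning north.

360 × (284 + 123) / 365 = 401.425°; sin(401.425°) = 0.6616.
δ = 23.44 × 0.6616 = 15.508° ≈ +15.51°.

+15.51°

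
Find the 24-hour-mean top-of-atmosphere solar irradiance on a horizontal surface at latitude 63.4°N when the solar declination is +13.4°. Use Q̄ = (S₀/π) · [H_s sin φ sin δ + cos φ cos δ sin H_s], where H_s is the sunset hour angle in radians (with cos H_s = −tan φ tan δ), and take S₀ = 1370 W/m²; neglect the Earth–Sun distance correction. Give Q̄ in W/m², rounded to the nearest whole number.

−tan φ tan δ = −(1.9970)(0.2382) = -0.4757; H_s = arccos(-0.4757) = 118.40°. In radians, H_s = 2.0665.
H_s sin φ sin δ = 2.0665 × 0.8942 × 0.2317 = 0.4282.
cos φ cos δ sin H_s = 0.4478 × 0.9728 × 0.8796 = 0.3832.
Q̄ = (1370/π) × (0.4282 + 0.3832) = 436.08 × 0.8114 = 353.84 W/m².

354 W/m²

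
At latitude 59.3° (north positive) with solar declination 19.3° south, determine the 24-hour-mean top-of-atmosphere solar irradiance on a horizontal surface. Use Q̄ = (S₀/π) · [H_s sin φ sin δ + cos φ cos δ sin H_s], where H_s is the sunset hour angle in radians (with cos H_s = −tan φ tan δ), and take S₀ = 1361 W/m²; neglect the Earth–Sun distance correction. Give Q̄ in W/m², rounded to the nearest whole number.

53 W/m²

−tan φ tan δ = −(1.6842)(-0.3502) = 0.5898; H_s = arccos(0.5898) = 53.86°. In radians, H_s = 0.9400.
H_s sin φ sin δ = 0.9400 × 0.8599 × -0.3305 = -0.2671.
cos φ cos δ sin H_s = 0.5105 × 0.9438 × 0.8076 = 0.3891.
Q̄ = (1361/π) × (-0.2671 + 0.3891) = 433.22 × 0.1220 = 52.85 W/m².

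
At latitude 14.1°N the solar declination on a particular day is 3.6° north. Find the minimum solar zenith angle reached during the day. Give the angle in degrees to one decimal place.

At local solar noon the hour angle is zero, so the zenith angle is |φ − δ| = |14.1° − (3.6°)| = 10.5°.

10.5°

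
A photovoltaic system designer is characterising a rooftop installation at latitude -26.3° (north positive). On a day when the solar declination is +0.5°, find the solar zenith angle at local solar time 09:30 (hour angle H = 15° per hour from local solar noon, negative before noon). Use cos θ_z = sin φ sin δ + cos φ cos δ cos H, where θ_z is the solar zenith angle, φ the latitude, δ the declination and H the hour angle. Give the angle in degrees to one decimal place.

Hour angle H = 15° × (9.5 − 12) = -37.50°.
cos θ_z = sin(-26.3°) sin(0.5°) + cos(-26.3°) cos(0.5°) cos(-37.50°) = -0.0039 + 0.7112 = 0.7073.
θ_z = arccos(0.7073) = 44.98°.

45.0°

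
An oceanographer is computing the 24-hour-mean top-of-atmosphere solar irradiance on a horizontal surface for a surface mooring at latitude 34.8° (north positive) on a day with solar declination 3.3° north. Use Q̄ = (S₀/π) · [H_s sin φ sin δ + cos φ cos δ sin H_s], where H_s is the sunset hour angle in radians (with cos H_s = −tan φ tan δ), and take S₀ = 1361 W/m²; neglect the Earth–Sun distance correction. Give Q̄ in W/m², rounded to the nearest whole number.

cos H_s = −tan(34.8°) · tan(3.3°) = -0.0401, so H_s = arccos(-0.0401) = 92.30°. In radians, H_s = 1.6109.
H_s sin φ sin δ = 1.6109 × 0.5707 × 0.0576 = 0.0530.
cos φ cos δ sin H_s = 0.8211 × 0.9983 × 0.9992 = 0.8190.
Q̄ = (1361/π) × (0.0530 + 0.8190) = 433.22 × 0.8720 = 377.77 W/m².

378 W/m²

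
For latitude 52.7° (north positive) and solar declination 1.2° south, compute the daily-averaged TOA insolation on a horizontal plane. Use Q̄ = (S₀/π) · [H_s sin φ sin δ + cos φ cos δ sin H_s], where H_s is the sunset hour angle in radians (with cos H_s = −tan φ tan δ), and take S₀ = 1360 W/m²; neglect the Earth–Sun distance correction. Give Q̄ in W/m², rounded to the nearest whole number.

251 W/m²

cos H_s = −tan(52.7°) · tan(-1.2°) = 0.0275, so H_s = arccos(0.0275) = 88.42°. In radians, H_s = 1.5432.
H_s sin φ sin δ = 1.5432 × 0.7955 × -0.0209 = -0.0257.
cos φ cos δ sin H_s = 0.6060 × 0.9998 × 0.9996 = 0.6056.
Q̄ = (1360/π) × (-0.0257 + 0.6056) = 432.90 × 0.5799 = 251.04 W/m².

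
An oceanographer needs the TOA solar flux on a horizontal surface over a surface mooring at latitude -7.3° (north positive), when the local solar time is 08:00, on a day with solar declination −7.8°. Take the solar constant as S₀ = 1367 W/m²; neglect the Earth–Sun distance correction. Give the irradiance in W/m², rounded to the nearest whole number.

Hour angle H = 15° × (8 − 12) = -60.00°.
cos θ_z = sin(-7.3°) sin(-7.8°) + cos(-7.3°) cos(-7.8°) cos(-60.00°) = 0.0172 + 0.4914 = 0.5086.
Top-of-atmosphere irradiance = S₀ cos θ_z = 1367 × 0.5086 = 695.26 W/m².

695 W/m²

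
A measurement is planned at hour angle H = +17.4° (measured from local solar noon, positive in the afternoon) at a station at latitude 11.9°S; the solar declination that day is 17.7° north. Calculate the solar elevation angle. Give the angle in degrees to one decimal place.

55.8°

With φ = -11.9°, δ = 17.7°, H = 17.40°: sin φ sin δ = -0.0627, cos φ cos δ cos H = 0.8895, so cos θ_z = 0.8268.
θ_z = arccos(0.8268) = 34.23°, so the elevation is 90° − 34.23° = 55.77°.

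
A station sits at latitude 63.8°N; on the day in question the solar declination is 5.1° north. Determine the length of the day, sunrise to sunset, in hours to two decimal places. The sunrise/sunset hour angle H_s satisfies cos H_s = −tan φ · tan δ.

13.39 hours

cos H_s = −tan(63.8°) · tan(5.1°) = -0.1814, so H_s = arccos(-0.1814) = 100.45°.
Day length = 2 H_s / 15° h⁻¹ = 200.90° / 15 = 13.393 h.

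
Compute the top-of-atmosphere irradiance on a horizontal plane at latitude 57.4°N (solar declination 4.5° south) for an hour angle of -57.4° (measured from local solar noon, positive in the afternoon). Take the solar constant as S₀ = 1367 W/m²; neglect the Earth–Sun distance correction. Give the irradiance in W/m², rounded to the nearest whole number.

305 W/m²

cos θ_z = sin φ sin δ + cos φ cos δ cos H = (0.8425)(-0.0785) + (0.5388)(0.9969)(0.5388) = 0.2233.
Top-of-atmosphere irradiance = S₀ cos θ_z = 1367 × 0.2233 = 305.25 W/m².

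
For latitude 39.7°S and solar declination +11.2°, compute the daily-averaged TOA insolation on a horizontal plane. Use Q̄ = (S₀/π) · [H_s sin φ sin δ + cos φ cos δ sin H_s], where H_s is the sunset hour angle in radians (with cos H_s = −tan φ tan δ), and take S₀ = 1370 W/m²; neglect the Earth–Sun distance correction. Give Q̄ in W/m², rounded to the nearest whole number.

249 W/m²

The sunset hour angle satisfies cos H_s = −tan φ tan δ = 0.1644, giving H_s = 80.54°. In radians, H_s = 1.4057.
H_s sin φ sin δ = 1.4057 × -0.6388 × 0.1942 = -0.1744.
cos φ cos δ sin H_s = 0.7694 × 0.9810 × 0.9864 = 0.7445.
Q̄ = (1370/π) × (-0.1744 + 0.7445) = 436.08 × 0.5701 = 248.61 W/m².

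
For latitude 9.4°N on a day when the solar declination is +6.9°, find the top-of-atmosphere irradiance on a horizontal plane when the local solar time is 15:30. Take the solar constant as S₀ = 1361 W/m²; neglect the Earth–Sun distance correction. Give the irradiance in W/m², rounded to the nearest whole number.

Hour angle H = 15° × (15.5 − 12) = 52.50°.
With φ = 9.4°, δ = 6.9°, H = 52.50°: sin φ sin δ = 0.0196, cos φ cos δ cos H = 0.5962, so cos θ_z = 0.6158.
Top-of-atmosphere irradiance = S₀ cos θ_z = 1361 × 0.6158 = 838.10 W/m².

838 W/m²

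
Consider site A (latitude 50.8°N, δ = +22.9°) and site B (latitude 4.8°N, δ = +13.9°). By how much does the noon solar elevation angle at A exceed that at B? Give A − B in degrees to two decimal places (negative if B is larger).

A: 90° − |50.8 − (22.9)| = 62.10°.
B: 90° − |4.8 − (13.9)| = 80.90°.
A − B = 62.10 − 80.90 = -18.80°.

-18.80°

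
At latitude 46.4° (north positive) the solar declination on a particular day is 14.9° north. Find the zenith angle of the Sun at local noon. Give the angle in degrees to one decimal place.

31.5°

At local solar noon the hour angle is zero, so the zenith angle is |φ − δ| = |46.4° − (14.9°)| = 31.5°.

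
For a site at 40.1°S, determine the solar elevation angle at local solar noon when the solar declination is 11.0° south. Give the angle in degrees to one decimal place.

At local solar noon the hour angle is zero, so the elevation is 90° − |φ − δ| = 90° − |-40.1° − (-11.0°)| = 90° − 29.1° = 60.9°.

60.9°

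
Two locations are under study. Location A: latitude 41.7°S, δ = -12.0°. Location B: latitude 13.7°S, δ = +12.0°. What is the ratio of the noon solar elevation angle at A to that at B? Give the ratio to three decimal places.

0.938

A: 90° − |-41.7 − (-12.0)| = 60.30°.
B: 90° − |-13.7 − (12.0)| = 64.30°.
Ratio A/B = 60.3000 / 64.3000 = 0.9378.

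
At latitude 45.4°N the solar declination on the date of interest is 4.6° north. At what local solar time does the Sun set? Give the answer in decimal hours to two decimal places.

cos H_s = −tan(45.4°) · tan(4.6°) = -0.0816, so H_s = arccos(-0.0816) = 94.68°.
Sunset is at 12 + H_s/15 = 12 + 6.312 = 18.312 h local solar time.

18.31 h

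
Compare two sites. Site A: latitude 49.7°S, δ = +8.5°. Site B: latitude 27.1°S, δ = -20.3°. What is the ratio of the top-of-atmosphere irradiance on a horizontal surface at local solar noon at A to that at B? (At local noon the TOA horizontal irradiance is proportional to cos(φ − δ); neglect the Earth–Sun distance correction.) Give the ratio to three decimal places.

0.531

A: cos θ_z = cos(-49.7° − (8.5°)) = 0.5270.
B: cos θ_z = cos(-27.1° − (-20.3°)) = 0.9930.
Ratio A/B = 0.5270 / 0.9930 = 0.5307.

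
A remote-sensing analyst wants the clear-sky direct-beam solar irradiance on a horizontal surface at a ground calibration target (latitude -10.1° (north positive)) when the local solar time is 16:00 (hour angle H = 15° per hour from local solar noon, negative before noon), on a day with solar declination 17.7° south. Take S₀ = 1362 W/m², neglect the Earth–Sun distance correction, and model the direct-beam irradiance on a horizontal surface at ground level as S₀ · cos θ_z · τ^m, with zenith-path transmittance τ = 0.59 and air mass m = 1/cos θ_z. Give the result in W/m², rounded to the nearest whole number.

259 W/m²

Hour angle H = 15° × (16 − 12) = 60.00°.
cos θ_z = sin(-10.1°) sin(-17.7°) + cos(-10.1°) cos(-17.7°) cos(60.00°) = 0.0533 + 0.4689 = 0.5222.
Air mass m = 1/cos θ_z = 1/0.5222 = 1.915; τ^m = 0.59^1.915 = 0.3641.
Surface direct beam = 1362 × 0.5222 × 0.3641 = 258.96 W/m².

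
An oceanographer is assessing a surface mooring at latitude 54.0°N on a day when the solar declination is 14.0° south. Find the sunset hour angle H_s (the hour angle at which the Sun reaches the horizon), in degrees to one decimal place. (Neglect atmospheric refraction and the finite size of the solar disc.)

69.9°

−tan φ tan δ = −(1.3764)(-0.2493) = 0.3431; H_s = arccos(0.3431) = 69.93°.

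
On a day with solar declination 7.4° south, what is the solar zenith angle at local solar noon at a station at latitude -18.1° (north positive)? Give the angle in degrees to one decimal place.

At local solar noon the hour angle is zero, so the zenith angle is |φ − δ| = |-18.1° − (-7.4°)| = 10.7°.

10.7°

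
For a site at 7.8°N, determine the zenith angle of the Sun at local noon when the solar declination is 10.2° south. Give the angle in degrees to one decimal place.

At local solar noon the hour angle is zero, so the zenith angle is |φ − δ| = |7.8° − (-10.2°)| = 18.0°.

18.0°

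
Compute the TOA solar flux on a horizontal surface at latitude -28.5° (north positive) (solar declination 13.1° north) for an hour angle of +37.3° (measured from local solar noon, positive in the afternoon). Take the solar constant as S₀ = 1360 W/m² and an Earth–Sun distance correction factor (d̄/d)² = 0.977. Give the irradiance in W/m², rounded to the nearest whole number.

761 W/m²

With φ = -28.5°, δ = 13.1°, H = 37.30°: sin φ sin δ = -0.1081, cos φ cos δ cos H = 0.6809, so cos θ_z = 0.5728.
Top-of-atmosphere irradiance = S₀ (d̄/d)² cos θ_z = 1360 × 0.977 × 0.5728 = 761.09 W/m².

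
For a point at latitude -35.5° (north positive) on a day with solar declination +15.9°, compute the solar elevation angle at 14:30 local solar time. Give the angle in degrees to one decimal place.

27.5°

Hour angle H = 15° × (14.5 − 12) = 37.50°.
With φ = -35.5°, δ = 15.9°, H = 37.50°: sin φ sin δ = -0.1591, cos φ cos δ cos H = 0.6212, so cos θ_z = 0.4621.
θ_z = arccos(0.4621) = 62.48°, so the elevation is 90° − 62.48° = 27.52°.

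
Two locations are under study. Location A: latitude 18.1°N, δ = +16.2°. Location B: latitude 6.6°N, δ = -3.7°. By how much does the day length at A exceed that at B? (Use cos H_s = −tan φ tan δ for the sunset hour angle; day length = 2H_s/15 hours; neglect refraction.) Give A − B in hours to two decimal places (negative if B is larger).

A: H_s = arccos(−tan 18.1° · tan 16.2°) = 95.45°, so 2H_s/15 = 12.7267 h.
B: H_s = arccos(−tan 6.6° · tan -3.7°) = 89.57°, so 2H_s/15 = 11.9427 h.
A − B = 12.7267 − 11.9427 = 0.7840 h.

+0.78 h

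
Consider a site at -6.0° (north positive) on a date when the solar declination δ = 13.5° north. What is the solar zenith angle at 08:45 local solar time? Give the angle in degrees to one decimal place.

52.2°

Hour angle H = 15° × (8.75 − 12) = -48.75°.
With φ = -6.0°, δ = 13.5°, H = -48.75°: sin φ sin δ = -0.0244, cos φ cos δ cos H = 0.6376, so cos θ_z = 0.6132.
θ_z = arccos(0.6132) = 52.18°.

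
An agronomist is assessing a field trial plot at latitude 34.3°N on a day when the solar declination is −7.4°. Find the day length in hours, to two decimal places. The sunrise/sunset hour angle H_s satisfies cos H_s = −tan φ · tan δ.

11.32 hours

cos H_s = −tan(34.3°) · tan(-7.4°) = 0.0886, so H_s = arccos(0.0886) = 84.92°.
Day length = 2 H_s / 15° h⁻¹ = 169.84° / 15 = 11.323 h.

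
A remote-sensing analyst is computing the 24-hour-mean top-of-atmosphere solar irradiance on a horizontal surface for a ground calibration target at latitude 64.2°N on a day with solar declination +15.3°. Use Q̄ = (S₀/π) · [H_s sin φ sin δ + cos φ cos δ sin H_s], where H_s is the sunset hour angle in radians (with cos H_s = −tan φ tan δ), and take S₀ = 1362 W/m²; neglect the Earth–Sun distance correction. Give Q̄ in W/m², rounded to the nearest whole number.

cos H_s = −tan(64.2°) · tan(15.3°) = -0.5659, so H_s = arccos(-0.5659) = 124.46°. In radians, H_s = 2.1722.
H_s sin φ sin δ = 2.1722 × 0.9003 × 0.2639 = 0.5161.
cos φ cos δ sin H_s = 0.4352 × 0.9646 × 0.8245 = 0.3461.
Q̄ = (1362/π) × (0.5161 + 0.3461) = 433.54 × 0.8622 = 373.80 W/m².

374 W/m²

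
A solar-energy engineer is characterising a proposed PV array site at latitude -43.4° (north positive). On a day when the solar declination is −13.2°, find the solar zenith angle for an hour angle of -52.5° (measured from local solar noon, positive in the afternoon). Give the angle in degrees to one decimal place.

54.0°

With φ = -43.4°, δ = -13.2°, H = -52.50°: sin φ sin δ = 0.1569, cos φ cos δ cos H = 0.4306, so cos θ_z = 0.5875.
θ_z = arccos(0.5875) = 54.02°.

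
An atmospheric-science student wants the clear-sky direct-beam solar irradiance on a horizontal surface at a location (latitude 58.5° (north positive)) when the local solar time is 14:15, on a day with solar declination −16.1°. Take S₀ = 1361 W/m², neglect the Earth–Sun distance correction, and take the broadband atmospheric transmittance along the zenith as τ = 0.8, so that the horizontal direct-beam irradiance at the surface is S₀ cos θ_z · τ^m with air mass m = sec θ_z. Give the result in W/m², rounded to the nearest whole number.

Hour angle H = 15° × (14.25 − 12) = 33.75°.
cos θ_z = sin(58.5°) sin(-16.1°) + cos(58.5°) cos(-16.1°) cos(33.75°) = -0.2364 + 0.4174 = 0.1810.
Air mass m = 1/cos θ_z = 1/0.1810 = 5.525; τ^m = 0.8^5.525 = 0.2915.
Surface direct beam = 1361 × 0.1810 × 0.2915 = 71.81 W/m².

72 W/m²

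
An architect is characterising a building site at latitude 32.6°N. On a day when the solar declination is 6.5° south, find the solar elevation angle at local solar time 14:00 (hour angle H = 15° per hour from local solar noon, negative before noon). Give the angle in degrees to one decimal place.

Hour angle H = 15° × (14 − 12) = 30.00°.
With φ = 32.6°, δ = -6.5°, H = 30.00°: sin φ sin δ = -0.0610, cos φ cos δ cos H = 0.7249, so cos θ_z = 0.6639.
θ_z = arccos(0.6639) = 48.40°, so the elevation is 90° − 48.40° = 41.60°.

41.6°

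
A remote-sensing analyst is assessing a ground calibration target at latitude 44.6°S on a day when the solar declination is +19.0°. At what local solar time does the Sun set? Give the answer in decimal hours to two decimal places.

cos H_s = −tan(-44.6°) · tan(19.0°) = 0.3396, so H_s = arccos(0.3396) = 70.15°.
Sunset is at 12 + H_s/15 = 12 + 4.677 = 16.677 h local solar time.

16.68 h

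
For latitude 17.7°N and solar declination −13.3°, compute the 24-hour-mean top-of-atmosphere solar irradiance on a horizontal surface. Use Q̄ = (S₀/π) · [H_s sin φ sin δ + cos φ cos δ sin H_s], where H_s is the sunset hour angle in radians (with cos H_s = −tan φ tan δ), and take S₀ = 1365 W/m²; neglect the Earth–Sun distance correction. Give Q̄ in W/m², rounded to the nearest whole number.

cos H_s = −tan(17.7°) · tan(-13.3°) = 0.0754, so H_s = arccos(0.0754) = 85.68°. In radians, H_s = 1.4954.
H_s sin φ sin δ = 1.4954 × 0.3040 × -0.2300 = -0.1046.
cos φ cos δ sin H_s = 0.9527 × 0.9732 × 0.9972 = 0.9246.
Q̄ = (1365/π) × (-0.1046 + 0.9246) = 434.49 × 0.8200 = 356.28 W/m².

356 W/m²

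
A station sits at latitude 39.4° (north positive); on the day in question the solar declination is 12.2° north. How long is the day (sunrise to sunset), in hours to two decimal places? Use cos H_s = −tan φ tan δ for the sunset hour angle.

13.36 hours

The sunset hour angle satisfies cos H_s = −tan φ tan δ = -0.1776, giving H_s = 100.23°.
Day length = 2 H_s / 15° h⁻¹ = 200.46° / 15 = 13.364 h.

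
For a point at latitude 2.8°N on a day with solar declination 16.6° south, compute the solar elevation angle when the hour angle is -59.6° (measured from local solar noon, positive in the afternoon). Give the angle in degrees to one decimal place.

28.1°

cos θ_z = sin φ sin δ + cos φ cos δ cos H = (0.0488)(-0.2857) + (0.9988)(0.9583)(0.5060) = 0.4704.
θ_z = arccos(0.4704) = 61.94°, so the elevation is 90° − 61.94° = 28.06°.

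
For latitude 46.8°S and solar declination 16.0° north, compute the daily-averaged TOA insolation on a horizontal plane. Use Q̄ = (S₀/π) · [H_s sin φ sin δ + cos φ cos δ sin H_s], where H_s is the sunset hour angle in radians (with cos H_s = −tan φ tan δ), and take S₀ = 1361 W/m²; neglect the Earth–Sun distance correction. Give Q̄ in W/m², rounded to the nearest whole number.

−tan φ tan δ = −(-1.0649)(0.2867) = 0.3053; H_s = arccos(0.3053) = 72.22°. In radians, H_s = 1.2605.
H_s sin φ sin δ = 1.2605 × -0.7290 × 0.2756 = -0.2533.
cos φ cos δ sin H_s = 0.6845 × 0.9613 × 0.9522 = 0.6266.
Q̄ = (1361/π) × (-0.2533 + 0.6266) = 433.22 × 0.3733 = 161.72 W/m².

162 W/m²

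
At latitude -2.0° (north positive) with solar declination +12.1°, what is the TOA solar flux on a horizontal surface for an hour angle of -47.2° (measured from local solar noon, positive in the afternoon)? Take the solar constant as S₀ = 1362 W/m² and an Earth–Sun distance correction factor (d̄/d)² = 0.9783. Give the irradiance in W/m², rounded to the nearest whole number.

875 W/m²

cos θ_z = sin(-2.0°) sin(12.1°) + cos(-2.0°) cos(12.1°) cos(-47.20°) = -0.0073 + 0.6639 = 0.6566.
Top-of-atmosphere irradiance = S₀ (d̄/d)² cos θ_z = 1362 × 0.9783 × 0.6566 = 874.88 W/m².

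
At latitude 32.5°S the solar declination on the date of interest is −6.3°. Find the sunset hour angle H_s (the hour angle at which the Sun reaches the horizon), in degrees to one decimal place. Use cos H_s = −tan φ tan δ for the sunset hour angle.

cos H_s = −tan(-32.5°) · tan(-6.3°) = -0.0703, so H_s = arccos(-0.0703) = 94.03°.

94.0°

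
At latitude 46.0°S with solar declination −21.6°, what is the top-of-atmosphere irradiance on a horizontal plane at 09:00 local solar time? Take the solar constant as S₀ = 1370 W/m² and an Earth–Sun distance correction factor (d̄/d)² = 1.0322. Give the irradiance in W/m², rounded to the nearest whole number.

1020 W/m²

Hour angle H = 15° × (9 − 12) = -45.00°.
cos θ_z = sin φ sin δ + cos φ cos δ cos H = (-0.7193)(-0.3681) + (0.6947)(0.9298)(0.7071) = 0.7215.
Top-of-atmosphere irradiance = S₀ (d̄/d)² cos θ_z = 1370 × 1.0322 × 0.7215 = 1020.28 W/m².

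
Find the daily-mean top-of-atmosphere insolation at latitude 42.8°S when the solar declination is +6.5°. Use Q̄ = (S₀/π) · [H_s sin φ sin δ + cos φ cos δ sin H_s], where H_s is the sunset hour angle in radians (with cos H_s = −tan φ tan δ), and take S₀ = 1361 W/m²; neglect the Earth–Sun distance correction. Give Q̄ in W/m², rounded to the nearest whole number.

−tan φ tan δ = −(-0.9260)(0.1139) = 0.1055; H_s = arccos(0.1055) = 83.94°. In radians, H_s = 1.4650.
H_s sin φ sin δ = 1.4650 × -0.6794 × 0.1132 = -0.1127.
cos φ cos δ sin H_s = 0.7337 × 0.9936 × 0.9944 = 0.7249.
Q̄ = (1361/π) × (-0.1127 + 0.7249) = 433.22 × 0.6122 = 265.22 W/m².

265 W/m²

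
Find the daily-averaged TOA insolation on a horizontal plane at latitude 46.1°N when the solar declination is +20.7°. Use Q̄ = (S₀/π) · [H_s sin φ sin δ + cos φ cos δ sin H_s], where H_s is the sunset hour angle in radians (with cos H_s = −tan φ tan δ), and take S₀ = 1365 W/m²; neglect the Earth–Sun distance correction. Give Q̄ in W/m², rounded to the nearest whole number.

478 W/m²

cos H_s = −tan(46.1°) · tan(20.7°) = -0.3927, so H_s = arccos(-0.3927) = 113.12°. In radians, H_s = 1.9743.
H_s sin φ sin δ = 1.9743 × 0.7206 × 0.3535 = 0.5029.
cos φ cos δ sin H_s = 0.6934 × 0.9354 × 0.9197 = 0.5965.
Q̄ = (1365/π) × (0.5029 + 0.5965) = 434.49 × 1.0994 = 477.68 W/m².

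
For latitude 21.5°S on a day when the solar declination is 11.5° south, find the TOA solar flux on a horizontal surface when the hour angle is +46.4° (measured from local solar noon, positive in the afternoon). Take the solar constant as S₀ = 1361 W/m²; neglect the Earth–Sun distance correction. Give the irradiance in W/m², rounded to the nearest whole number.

955 W/m²

cos θ_z = sin(-21.5°) sin(-11.5°) + cos(-21.5°) cos(-11.5°) cos(46.40°) = 0.0731 + 0.6288 = 0.7019.
Top-of-atmosphere irradiance = S₀ cos θ_z = 1361 × 0.7019 = 955.29 W/m².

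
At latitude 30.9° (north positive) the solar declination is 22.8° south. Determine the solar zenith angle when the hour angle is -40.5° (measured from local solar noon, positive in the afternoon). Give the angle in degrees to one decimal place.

66.3°

With φ = 30.9°, δ = -22.8°, H = -40.50°: sin φ sin δ = -0.1990, cos φ cos δ cos H = 0.6015, so cos θ_z = 0.4025.
θ_z = arccos(0.4025) = 66.27°.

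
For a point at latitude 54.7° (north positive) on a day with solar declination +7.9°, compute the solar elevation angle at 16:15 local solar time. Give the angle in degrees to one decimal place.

21.4°

Hour angle H = 15° × (16.25 − 12) = 63.75°.
cos θ_z = sin(54.7°) sin(7.9°) + cos(54.7°) cos(7.9°) cos(63.75°) = 0.1122 + 0.2532 = 0.3654.
θ_z = arccos(0.3654) = 68.57°, so the elevation is 90° − 68.57° = 21.43°.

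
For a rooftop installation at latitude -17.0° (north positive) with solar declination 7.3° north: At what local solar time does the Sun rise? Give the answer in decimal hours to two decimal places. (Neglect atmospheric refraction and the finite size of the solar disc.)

−tan φ tan δ = −(-0.3057)(0.1281) = 0.0392; H_s = arccos(0.0392) = 87.75°.
Sunrise is at 12 − H_s/15 = 12 − 5.850 = 6.150 h local solar time.

6.15 h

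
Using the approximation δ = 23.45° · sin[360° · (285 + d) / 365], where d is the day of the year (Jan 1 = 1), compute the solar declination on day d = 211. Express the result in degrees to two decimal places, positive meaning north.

360 × (285 + 211) / 365 = 489.205°; sin(489.205°) = 0.7749.
δ = 23.45 × 0.7749 = 18.171° ≈ +18.17°.

+18.17°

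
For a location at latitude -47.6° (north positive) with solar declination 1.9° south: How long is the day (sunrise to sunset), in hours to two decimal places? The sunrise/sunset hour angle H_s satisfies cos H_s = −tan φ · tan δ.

12.28 hours

The sunset hour angle satisfies cos H_s = −tan φ tan δ = -0.0363, giving H_s = 92.08°.
Day length = 2 H_s / 15° h⁻¹ = 184.16° / 15 = 12.277 h.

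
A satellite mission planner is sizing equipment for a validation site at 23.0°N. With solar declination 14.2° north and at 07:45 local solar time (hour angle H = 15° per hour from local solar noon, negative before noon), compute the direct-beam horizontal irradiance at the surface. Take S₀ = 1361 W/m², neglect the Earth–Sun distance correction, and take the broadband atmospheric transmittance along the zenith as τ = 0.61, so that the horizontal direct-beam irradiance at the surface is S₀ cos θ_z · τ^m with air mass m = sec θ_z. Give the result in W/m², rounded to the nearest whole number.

Hour angle H = 15° × (7.75 − 12) = -63.75°.
cos θ_z = sin(23.0°) sin(14.2°) + cos(23.0°) cos(14.2°) cos(-63.75°) = 0.0958 + 0.3947 = 0.4905.
Air mass m = 1/cos θ_z = 1/0.4905 = 2.039; τ^m = 0.61^2.039 = 0.3650.
Surface direct beam = 1361 × 0.4905 × 0.3650 = 243.66 W/m².

244 W/m²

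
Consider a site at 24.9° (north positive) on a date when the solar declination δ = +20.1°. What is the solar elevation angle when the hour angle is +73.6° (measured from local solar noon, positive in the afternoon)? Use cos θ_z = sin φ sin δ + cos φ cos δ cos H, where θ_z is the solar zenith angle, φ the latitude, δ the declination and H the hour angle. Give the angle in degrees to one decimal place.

With φ = 24.9°, δ = 20.1°, H = 73.60°: sin φ sin δ = 0.1447, cos φ cos δ cos H = 0.2405, so cos θ_z = 0.3852.
θ_z = arccos(0.3852) = 67.34°, so the elevation is 90° − 67.34° = 22.66°.

22.7°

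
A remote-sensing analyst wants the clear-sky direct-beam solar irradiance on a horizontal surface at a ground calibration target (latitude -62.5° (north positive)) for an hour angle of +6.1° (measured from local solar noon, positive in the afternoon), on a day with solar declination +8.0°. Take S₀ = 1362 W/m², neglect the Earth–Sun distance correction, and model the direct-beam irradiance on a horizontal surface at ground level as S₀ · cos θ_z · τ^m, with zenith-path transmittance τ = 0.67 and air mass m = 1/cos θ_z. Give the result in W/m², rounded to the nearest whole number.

With φ = -62.5°, δ = 8.0°, H = 6.10°: sin φ sin δ = -0.1234, cos φ cos δ cos H = 0.4547, so cos θ_z = 0.3313.
Air mass m = 1/cos θ_z = 1/0.3313 = 3.018; τ^m = 0.67^3.018 = 0.2986.
Surface direct beam = 1362 × 0.3313 × 0.2986 = 134.74 W/m².

135 W/m²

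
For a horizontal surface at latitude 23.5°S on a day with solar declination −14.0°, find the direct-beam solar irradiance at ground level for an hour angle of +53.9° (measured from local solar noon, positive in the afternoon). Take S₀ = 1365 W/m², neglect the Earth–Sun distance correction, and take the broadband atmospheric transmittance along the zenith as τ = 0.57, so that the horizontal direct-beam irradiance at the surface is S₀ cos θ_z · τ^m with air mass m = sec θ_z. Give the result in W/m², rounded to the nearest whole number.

cos θ_z = sin φ sin δ + cos φ cos δ cos H = (-0.3987)(-0.2419) + (0.9171)(0.9703)(0.5892) = 0.6208.
Air mass m = 1/cos θ_z = 1/0.6208 = 1.611; τ^m = 0.57^1.611 = 0.4043.
Surface direct beam = 1365 × 0.6208 × 0.4043 = 342.60 W/m².

343 W/m²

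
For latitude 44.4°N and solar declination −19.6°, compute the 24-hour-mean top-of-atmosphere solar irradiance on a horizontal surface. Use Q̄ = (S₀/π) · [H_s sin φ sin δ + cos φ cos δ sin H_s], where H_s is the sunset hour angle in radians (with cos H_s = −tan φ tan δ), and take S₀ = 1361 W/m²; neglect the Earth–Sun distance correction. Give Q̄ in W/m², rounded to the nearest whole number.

−tan φ tan δ = −(0.9793)(-0.3561) = 0.3487; H_s = arccos(0.3487) = 69.59°. In radians, H_s = 1.2146.
H_s sin φ sin δ = 1.2146 × 0.6997 × -0.3355 = -0.2851.
cos φ cos δ sin H_s = 0.7145 × 0.9421 × 0.9372 = 0.6309.
Q̄ = (1361/π) × (-0.2851 + 0.6309) = 433.22 × 0.3458 = 149.81 W/m².

150 W/m²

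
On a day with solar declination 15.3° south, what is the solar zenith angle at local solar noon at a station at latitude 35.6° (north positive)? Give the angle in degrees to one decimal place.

50.9°

At local solar noon the hour angle is zero, so the zenith angle is |φ − δ| = |35.6° − (-15.3°)| = 50.9°.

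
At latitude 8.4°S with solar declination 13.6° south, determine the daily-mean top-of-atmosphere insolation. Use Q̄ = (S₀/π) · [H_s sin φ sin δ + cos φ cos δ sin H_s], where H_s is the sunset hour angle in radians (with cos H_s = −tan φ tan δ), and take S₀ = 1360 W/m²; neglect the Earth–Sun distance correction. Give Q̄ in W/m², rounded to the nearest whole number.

cos H_s = −tan(-8.4°) · tan(-13.6°) = -0.0357, so H_s = arccos(-0.0357) = 92.05°. In radians, H_s = 1.6066.
H_s sin φ sin δ = 1.6066 × -0.1461 × -0.2351 = 0.0552.
cos φ cos δ sin H_s = 0.9893 × 0.9720 × 0.9994 = 0.9610.
Q̄ = (1360/π) × (0.0552 + 0.9610) = 432.90 × 1.0162 = 439.91 W/m².

440 W/m²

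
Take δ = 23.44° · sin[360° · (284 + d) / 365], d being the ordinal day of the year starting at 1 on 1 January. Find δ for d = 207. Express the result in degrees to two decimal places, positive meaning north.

360 × (284 + 207) / 365 = 484.274°; sin(484.274°) = 0.8264.
δ = 23.44 × 0.8264 = 19.371° ≈ +19.37°.

+19.37°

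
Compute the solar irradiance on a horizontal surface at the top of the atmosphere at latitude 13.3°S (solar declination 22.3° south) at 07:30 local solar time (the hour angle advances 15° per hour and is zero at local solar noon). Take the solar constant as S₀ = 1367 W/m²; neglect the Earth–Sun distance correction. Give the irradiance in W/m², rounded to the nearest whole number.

Hour angle H = 15° × (7.5 − 12) = -67.50°.
With φ = -13.3°, δ = -22.3°, H = -67.50°: sin φ sin δ = 0.0873, cos φ cos δ cos H = 0.3446, so cos θ_z = 0.4319.
Top-of-atmosphere irradiance = S₀ cos θ_z = 1367 × 0.4319 = 590.41 W/m².

590 W/m²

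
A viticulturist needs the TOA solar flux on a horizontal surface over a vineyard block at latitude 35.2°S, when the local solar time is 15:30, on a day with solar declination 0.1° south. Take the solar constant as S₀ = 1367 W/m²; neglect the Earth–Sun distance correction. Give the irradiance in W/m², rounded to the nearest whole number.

681 W/m²

Hour angle H = 15° × (15.5 − 12) = 52.50°.
cos θ_z = sin φ sin δ + cos φ cos δ cos H = (-0.5764)(-0.0017) + (0.8171)(1.0000)(0.6088) = 0.4984.
Top-of-atmosphere irradiance = S₀ cos θ_z = 1367 × 0.4984 = 681.31 W/m².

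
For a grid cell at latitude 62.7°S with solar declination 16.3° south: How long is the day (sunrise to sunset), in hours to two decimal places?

16.60 hours

−tan φ tan δ = −(-1.9375)(-0.2924) = -0.5665; H_s = arccos(-0.5665) = 124.51°.
Day length = 2 H_s / 15° h⁻¹ = 249.02° / 15 = 16.601 h.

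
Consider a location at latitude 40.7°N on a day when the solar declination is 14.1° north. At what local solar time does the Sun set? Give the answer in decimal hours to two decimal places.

The sunset hour angle satisfies cos H_s = −tan φ tan δ = -0.2161, giving H_s = 102.48°.
Sunset is at 12 + H_s/15 = 12 + 6.832 = 18.832 h local solar time.

18.83 h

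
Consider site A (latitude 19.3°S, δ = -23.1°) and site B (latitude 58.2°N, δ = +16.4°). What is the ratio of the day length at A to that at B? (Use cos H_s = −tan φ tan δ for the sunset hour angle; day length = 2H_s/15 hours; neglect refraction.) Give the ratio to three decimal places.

A: H_s = arccos(−tan -19.3° · tan -23.1°) = 98.59°, so 2H_s/15 = 13.1453 h.
B: H_s = arccos(−tan 58.2° · tan 16.4°) = 118.34°, so 2H_s/15 = 15.7787 h.
Ratio A/B = 13.1453 / 15.7787 = 0.8331.

0.833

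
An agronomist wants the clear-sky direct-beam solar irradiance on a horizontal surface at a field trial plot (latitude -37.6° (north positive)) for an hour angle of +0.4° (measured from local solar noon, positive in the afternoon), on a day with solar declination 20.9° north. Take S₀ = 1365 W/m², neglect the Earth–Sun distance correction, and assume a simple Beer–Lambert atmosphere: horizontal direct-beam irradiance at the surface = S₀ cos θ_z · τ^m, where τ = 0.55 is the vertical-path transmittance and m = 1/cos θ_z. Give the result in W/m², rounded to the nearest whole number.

With φ = -37.6°, δ = 20.9°, H = 0.40°: sin φ sin δ = -0.2177, cos φ cos δ cos H = 0.7401, so cos θ_z = 0.5224.
Air mass m = 1/cos θ_z = 1/0.5224 = 1.914; τ^m = 0.55^1.914 = 0.3185.
Surface direct beam = 1365 × 0.5224 × 0.3185 = 227.11 W/m².

227 W/m²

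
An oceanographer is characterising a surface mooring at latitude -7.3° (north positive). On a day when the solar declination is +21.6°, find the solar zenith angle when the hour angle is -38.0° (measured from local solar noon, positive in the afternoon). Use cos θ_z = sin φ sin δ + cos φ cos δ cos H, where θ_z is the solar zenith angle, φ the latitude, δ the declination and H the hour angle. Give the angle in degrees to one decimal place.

47.2°

With φ = -7.3°, δ = 21.6°, H = -38.00°: sin φ sin δ = -0.0468, cos φ cos δ cos H = 0.7267, so cos θ_z = 0.6799.
θ_z = arccos(0.6799) = 47.16°.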